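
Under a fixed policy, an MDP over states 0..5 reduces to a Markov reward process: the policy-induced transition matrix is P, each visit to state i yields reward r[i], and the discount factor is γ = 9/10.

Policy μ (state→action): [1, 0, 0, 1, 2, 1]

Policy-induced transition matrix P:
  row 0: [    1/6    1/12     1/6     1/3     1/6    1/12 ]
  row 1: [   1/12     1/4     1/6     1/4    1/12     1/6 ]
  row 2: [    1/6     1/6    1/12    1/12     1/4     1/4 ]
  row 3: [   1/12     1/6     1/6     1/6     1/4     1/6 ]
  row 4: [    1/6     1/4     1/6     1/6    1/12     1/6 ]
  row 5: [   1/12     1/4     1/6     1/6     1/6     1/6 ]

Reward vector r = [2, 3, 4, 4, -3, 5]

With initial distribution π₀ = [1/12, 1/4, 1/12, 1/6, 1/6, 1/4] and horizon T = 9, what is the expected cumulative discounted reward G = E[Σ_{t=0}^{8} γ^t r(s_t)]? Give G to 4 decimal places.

t=0: π = [0.0833, 0.2500, 0.0833, 0.1667, 0.1667, 0.2500], E[r] = 2.6667, γ^t·E[r] = 2.666667, running G = 2.666667
t=1: π = [0.1111, 0.2153, 0.1597, 0.1944, 0.1528, 0.1667], E[r] = 2.6597, γ^t·E[r] = 2.393750, running G = 5.060417
t=2: π = [0.1186, 0.2020, 0.1534, 0.1898, 0.1655, 0.1707], E[r] = 2.5729, γ^t·E[r] = 2.084063, running G = 7.144479
t=3: π = [0.1198, 0.2016, 0.1539, 0.1905, 0.1646, 0.1696], E[r] = 2.5759, γ^t·E[r] = 1.877801, running G = 9.022280
t=4: π = [0.1199, 0.2013, 0.1538, 0.1906, 0.1648, 0.1695], E[r] = 2.5746, γ^t·E[r] = 1.689166, running G = 10.711446
t=5: π = [0.1199, 0.2013, 0.1538, 0.1906, 0.1649, 0.1695], E[r] = 2.5744, γ^t·E[r] = 1.520174, running G = 12.231621
t=6: π = [0.1199, 0.2013, 0.1538, 0.1906, 0.1649, 0.1695], E[r] = 2.5744, γ^t·E[r] = 1.368155, running G = 13.599776
t=7: π = [0.1199, 0.2013, 0.1538, 0.1906, 0.1649, 0.1695], E[r] = 2.5744, γ^t·E[r] = 1.231338, running G = 14.831114
t=8: π = [0.1199, 0.2013, 0.1538, 0.1906, 0.1649, 0.1695], E[r] = 2.5744, γ^t·E[r] = 1.108204, running G = 15.939319

G = 15.9393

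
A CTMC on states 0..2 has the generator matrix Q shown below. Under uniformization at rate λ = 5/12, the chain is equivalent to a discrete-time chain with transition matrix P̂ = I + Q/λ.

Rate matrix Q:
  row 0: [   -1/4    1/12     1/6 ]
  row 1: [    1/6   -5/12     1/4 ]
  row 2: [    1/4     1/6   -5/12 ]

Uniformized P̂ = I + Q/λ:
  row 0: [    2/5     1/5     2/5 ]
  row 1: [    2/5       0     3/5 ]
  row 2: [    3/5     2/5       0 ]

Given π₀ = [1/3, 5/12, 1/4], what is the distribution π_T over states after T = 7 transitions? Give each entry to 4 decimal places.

π = [0.4629, 0.2186, 0.3185]

t=0: π = [0.3333, 0.4167, 0.2500]
t=1: π = [0.4500, 0.1667, 0.3833]
t=2: π = [0.4767, 0.2433, 0.2800]
t=3: π = [0.4560, 0.2073, 0.3367]
t=4: π = [0.4673, 0.2259, 0.3068]
t=5: π = [0.4614, 0.2162, 0.3225]
t=6: π = [0.4645, 0.2213, 0.3143]
t=7: π = [0.4629, 0.2186, 0.3185]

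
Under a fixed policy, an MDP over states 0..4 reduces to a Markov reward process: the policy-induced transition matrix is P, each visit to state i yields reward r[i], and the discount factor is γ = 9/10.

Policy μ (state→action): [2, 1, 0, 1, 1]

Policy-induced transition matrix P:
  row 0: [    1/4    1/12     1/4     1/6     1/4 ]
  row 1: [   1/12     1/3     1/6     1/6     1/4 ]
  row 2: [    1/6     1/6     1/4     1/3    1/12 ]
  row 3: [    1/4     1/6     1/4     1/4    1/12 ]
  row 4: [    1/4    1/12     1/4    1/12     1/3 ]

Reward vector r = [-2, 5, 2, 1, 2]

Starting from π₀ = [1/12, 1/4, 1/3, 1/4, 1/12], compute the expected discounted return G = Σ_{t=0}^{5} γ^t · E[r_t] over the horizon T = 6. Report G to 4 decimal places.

t=0: π = [0.0833, 0.2500, 0.3333, 0.2500, 0.0833], E[r] = 2.1667, γ^t·E[r] = 2.166667, running G = 2.166667
t=1: π = [0.1806, 0.1944, 0.2292, 0.2361, 0.1597], E[r] = 1.6250, γ^t·E[r] = 1.462500, running G = 3.629167
t=2: π = [0.1985, 0.1707, 0.2338, 0.2112, 0.1858], E[r] = 1.5069, γ^t·E[r] = 1.220625, running G = 4.849792
t=3: π = [0.2021, 0.1631, 0.2358, 0.2078, 0.1913], E[r] = 1.4733, γ^t·E[r] = 1.074023, running G = 5.923815
t=4: π = [0.2032, 0.1611, 0.2364, 0.2073, 0.1920], E[r] = 1.4632, γ^t·E[r] = 0.960003, running G = 6.883818
t=5: π = [0.2035, 0.1606, 0.2366, 0.2073, 0.1920], E[r] = 1.4606, γ^t·E[r] = 0.862455, running G = 7.746273

G = 7.7463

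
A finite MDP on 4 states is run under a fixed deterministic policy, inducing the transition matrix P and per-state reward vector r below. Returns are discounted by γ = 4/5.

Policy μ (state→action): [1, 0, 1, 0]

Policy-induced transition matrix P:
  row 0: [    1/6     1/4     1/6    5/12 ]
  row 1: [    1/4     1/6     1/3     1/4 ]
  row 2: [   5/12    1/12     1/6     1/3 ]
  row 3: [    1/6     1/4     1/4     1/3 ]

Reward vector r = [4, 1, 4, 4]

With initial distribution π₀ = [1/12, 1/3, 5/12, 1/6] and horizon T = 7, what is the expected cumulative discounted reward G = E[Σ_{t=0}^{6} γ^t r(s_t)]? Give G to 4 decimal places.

t=0: π = [0.0833, 0.3333, 0.4167, 0.1667], E[r] = 3.0000, γ^t·E[r] = 3.000000, running G = 3.000000
t=1: π = [0.2986, 0.1528, 0.2361, 0.3125], E[r] = 3.5417, γ^t·E[r] = 2.833333, running G = 5.833333
t=2: π = [0.2384, 0.1979, 0.2182, 0.3455], E[r] = 3.4063, γ^t·E[r] = 2.180000, running G = 8.013333
t=3: π = [0.2377, 0.1971, 0.2284, 0.3367], E[r] = 3.4086, γ^t·E[r] = 1.745185, running G = 9.758519
t=4: π = [0.2402, 0.1955, 0.2276, 0.3367], E[r] = 3.4135, γ^t·E[r] = 1.398173, running G = 11.156691
t=5: π = [0.2399, 0.1958, 0.2273, 0.3371], E[r] = 3.4127, γ^t·E[r] = 1.118262, running G = 12.274954
t=6: π = [0.2398, 0.1958, 0.2274, 0.3370], E[r] = 3.4126, γ^t·E[r] = 0.894592, running G = 13.169546

G = 13.1695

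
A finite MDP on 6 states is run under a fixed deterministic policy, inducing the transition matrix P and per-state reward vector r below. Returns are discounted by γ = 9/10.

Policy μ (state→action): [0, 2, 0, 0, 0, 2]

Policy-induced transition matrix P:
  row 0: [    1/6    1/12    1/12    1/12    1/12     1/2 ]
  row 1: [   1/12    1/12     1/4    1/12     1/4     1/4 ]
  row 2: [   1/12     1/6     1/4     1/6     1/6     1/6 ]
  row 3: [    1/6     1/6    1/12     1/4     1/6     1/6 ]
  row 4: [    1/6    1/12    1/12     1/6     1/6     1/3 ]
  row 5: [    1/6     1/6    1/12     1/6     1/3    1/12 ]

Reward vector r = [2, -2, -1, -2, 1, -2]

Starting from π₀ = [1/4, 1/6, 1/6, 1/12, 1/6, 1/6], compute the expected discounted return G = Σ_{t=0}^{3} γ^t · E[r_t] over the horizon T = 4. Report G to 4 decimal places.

G = -2.0325

t=0: π = [0.2500, 0.1667, 0.1667, 0.0833, 0.1667, 0.1667], E[r] = -0.3333, γ^t·E[r] = -0.333333, running G = -0.333333
t=1: π = [0.1389, 0.1181, 0.1389, 0.1389, 0.1875, 0.2778], E[r] = -0.7431, γ^t·E[r] = -0.668750, running G = -1.002083
t=2: π = [0.1453, 0.1296, 0.1262, 0.1568, 0.2112, 0.2309], E[r] = -0.6591, γ^t·E[r] = -0.533906, running G = -1.535990
t=3: π = [0.1454, 0.1262, 0.1260, 0.1568, 0.2038, 0.2418], E[r] = -0.6811, γ^t·E[r] = -0.496512, running G = -2.032501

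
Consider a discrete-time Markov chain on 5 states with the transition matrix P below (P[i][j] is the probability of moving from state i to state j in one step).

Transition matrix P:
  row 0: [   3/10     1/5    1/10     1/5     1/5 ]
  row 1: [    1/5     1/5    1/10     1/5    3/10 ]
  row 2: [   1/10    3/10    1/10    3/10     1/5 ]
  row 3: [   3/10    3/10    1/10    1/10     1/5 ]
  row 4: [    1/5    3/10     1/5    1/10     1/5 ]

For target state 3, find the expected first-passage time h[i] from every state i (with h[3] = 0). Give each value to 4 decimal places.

h = [5.2662, 5.3142, 4.7444, 0.0000, 5.7455]

First-step conditioning: h[3] = 0; for i ≠ 3, h[i] = 1 + Σ_k P[i][k]·h[k].
  h[0] = 1 + 3/10·h[0] + 1/5·h[1] + 1/10·h[2] + 1/5·h[4]
  h[1] = 1 + 1/5·h[0] + 1/5·h[1] + 1/10·h[2] + 3/10·h[4]
  h[2] = 1 + 1/10·h[0] + 3/10·h[1] + 1/10·h[2] + 1/5·h[4]
  h[4] = 1 + 1/5·h[0] + 3/10·h[1] + 1/5·h[2] + 1/5·h[4]
Solving the 4×4 linear system over states ≠ 3 gives exactly h = [4945/939, 4990/939, 1485/313, 0, 5395/939] (h[3] = 0 is the target).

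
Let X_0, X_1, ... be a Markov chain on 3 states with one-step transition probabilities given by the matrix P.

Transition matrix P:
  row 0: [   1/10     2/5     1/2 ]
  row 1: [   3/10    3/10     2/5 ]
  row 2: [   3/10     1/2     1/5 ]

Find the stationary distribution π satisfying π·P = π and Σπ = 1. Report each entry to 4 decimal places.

Balance equations π_j = Σ_i π_i·P[i][j]:
  π_0 = 1/10·π_0 + 3/10·π_1 + 3/10·π_2
  π_1 = 2/5·π_0 + 3/10·π_1 + 1/2·π_2
  normalize: π_0 + π_1 + π_2 = 1
Solving the linear system gives exactly π = [1/4, 19/48, 17/48].

π = [0.2500, 0.3958, 0.3542]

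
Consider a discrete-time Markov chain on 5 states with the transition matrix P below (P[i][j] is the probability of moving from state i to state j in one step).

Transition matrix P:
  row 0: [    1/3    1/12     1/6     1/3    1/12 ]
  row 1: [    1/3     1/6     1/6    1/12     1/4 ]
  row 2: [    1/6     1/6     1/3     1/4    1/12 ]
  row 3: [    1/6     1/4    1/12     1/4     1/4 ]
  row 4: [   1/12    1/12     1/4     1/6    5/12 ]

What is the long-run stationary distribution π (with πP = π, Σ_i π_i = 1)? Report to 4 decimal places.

Balance equations π_j = Σ_i π_i·P[i][j]:
  π_0 = 1/3·π_0 + 1/3·π_1 + 1/6·π_2 + 1/6·π_3 + 1/12·π_4
  π_1 = 1/12·π_0 + 1/6·π_1 + 1/6·π_2 + 1/4·π_3 + 1/12·π_4
  π_2 = 1/6·π_0 + 1/6·π_1 + 1/3·π_2 + 1/12·π_3 + 1/4·π_4
  π_3 = 1/3·π_0 + 1/12·π_1 + 1/4·π_2 + 1/4·π_3 + 1/6·π_4
  normalize: π_0 + π_1 + π_2 + π_3 + π_4 = 1
Solving the linear system gives exactly π = [1283/6165, 1847/12330, 2459/12330, 1382/6165, 449/2055].

π = [0.2081, 0.1498, 0.1994, 0.2242, 0.2185]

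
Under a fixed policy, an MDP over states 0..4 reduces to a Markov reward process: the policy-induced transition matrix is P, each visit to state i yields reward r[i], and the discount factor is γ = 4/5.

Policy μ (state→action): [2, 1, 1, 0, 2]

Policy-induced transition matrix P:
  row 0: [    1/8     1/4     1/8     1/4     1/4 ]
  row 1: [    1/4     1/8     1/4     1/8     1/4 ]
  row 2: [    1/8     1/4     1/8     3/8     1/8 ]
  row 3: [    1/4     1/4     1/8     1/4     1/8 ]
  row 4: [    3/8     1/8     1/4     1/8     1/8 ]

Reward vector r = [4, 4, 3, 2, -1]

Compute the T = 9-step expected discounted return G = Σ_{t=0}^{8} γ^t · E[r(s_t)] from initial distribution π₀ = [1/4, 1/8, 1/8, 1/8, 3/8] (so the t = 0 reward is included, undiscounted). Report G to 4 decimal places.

t=0: π = [0.2500, 0.1250, 0.1250, 0.1250, 0.3750], E[r] = 1.7500, γ^t·E[r] = 1.750000, running G = 1.750000
t=1: π = [0.2500, 0.1875, 0.1875, 0.2031, 0.1719], E[r] = 2.5469, γ^t·E[r] = 2.037500, running G = 3.787500
t=2: π = [0.2168, 0.2051, 0.1699, 0.2285, 0.1797], E[r] = 2.4746, γ^t·E[r] = 1.583750, running G = 5.371250
t=3: π = [0.2241, 0.2019, 0.1731, 0.2231, 0.1777], E[r] = 2.4919, γ^t·E[r] = 1.275875, running G = 6.647125
t=4: π = [0.2226, 0.2025, 0.1725, 0.2242, 0.1783], E[r] = 2.4879, γ^t·E[r] = 1.019050, running G = 7.666175
t=5: π = [0.2229, 0.2024, 0.1726, 0.2240, 0.1781], E[r] = 2.4888, γ^t·E[r] = 0.815528, running G = 8.481703
t=6: π = [0.2228, 0.2024, 0.1726, 0.2240, 0.1782], E[r] = 2.4886, γ^t·E[r] = 0.652372, running G = 9.134075
t=7: π = [0.2228, 0.2024, 0.1726, 0.2240, 0.1782], E[r] = 2.4886, γ^t·E[r] = 0.521906, running G = 9.655981
t=8: π = [0.2228, 0.2024, 0.1726, 0.2240, 0.1782], E[r] = 2.4886, γ^t·E[r] = 0.417524, running G = 10.073505

G = 10.0735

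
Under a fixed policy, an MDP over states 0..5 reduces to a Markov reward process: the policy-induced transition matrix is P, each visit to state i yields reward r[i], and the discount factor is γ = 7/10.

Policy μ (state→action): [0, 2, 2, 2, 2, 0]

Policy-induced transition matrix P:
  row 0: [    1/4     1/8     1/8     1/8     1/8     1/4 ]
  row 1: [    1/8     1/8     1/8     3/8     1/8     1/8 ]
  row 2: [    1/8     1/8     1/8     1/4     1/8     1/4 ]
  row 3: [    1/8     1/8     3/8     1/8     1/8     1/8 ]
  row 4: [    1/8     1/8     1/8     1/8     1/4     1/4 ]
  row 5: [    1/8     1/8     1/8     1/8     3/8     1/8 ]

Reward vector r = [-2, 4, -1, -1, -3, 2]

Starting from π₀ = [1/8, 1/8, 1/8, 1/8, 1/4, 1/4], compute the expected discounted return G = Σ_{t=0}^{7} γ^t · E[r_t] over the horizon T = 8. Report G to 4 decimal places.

t=0: π = [0.1250, 0.1250, 0.1250, 0.1250, 0.2500, 0.2500], E[r] = -0.2500, γ^t·E[r] = -0.250000, running G = -0.250000
t=1: π = [0.1406, 0.1250, 0.1563, 0.1719, 0.2188, 0.1875], E[r] = -0.3906, γ^t·E[r] = -0.273438, running G = -0.523438
t=2: π = [0.1426, 0.1250, 0.1680, 0.1758, 0.1992, 0.1895], E[r] = -0.3477, γ^t·E[r] = -0.170352, running G = -0.693789
t=3: π = [0.1428, 0.1250, 0.1689, 0.1772, 0.1973, 0.1887], E[r] = -0.3462, γ^t·E[r] = -0.118744, running G = -0.812533
t=4: π = [0.1429, 0.1250, 0.1693, 0.1774, 0.1968, 0.1886], E[r] = -0.3456, γ^t·E[r] = -0.082989, running G = -0.895521
t=5: π = [0.1429, 0.1250, 0.1693, 0.1774, 0.1968, 0.1886], E[r] = -0.3455, γ^t·E[r] = -0.058069, running G = -0.953590
t=6: π = [0.1429, 0.1250, 0.1694, 0.1774, 0.1968, 0.1886], E[r] = -0.3455, γ^t·E[r] = -0.040648, running G = -0.994238
t=7: π = [0.1429, 0.1250, 0.1694, 0.1774, 0.1967, 0.1886], E[r] = -0.3455, γ^t·E[r] = -0.028453, running G = -1.022691

G = -1.0227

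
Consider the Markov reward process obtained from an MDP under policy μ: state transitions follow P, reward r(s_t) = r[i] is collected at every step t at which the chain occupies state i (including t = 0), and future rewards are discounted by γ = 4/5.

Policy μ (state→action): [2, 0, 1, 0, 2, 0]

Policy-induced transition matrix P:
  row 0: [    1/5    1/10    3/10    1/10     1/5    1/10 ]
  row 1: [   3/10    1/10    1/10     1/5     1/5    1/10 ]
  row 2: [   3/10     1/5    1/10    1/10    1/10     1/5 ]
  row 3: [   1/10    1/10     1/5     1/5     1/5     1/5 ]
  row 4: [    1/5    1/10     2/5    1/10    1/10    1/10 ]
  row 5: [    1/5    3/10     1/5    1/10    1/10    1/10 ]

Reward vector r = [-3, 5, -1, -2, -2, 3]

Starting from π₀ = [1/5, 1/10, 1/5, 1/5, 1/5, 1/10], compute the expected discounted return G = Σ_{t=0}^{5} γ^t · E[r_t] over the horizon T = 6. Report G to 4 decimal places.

t=0: π = [0.2000, 0.1000, 0.2000, 0.2000, 0.2000, 0.1000], E[r] = -0.8000, γ^t·E[r] = -0.800000, running G = -0.800000
t=1: π = [0.2100, 0.1400, 0.2300, 0.1300, 0.1500, 0.1400], E[r] = -0.3000, γ^t·E[r] = -0.240000, running G = -1.040000
t=2: π = [0.2240, 0.1510, 0.2140, 0.1270, 0.1480, 0.1360], E[r] = -0.2730, γ^t·E[r] = -0.174720, running G = -1.214720
t=3: π = [0.2238, 0.1486, 0.2155, 0.1278, 0.1502, 0.1341], E[r] = -0.2976, γ^t·E[r] = -0.152371, running G = -1.367091
t=4: π = [0.2236, 0.1484, 0.2160, 0.1276, 0.1500, 0.1343], E[r] = -0.2974, γ^t·E[r] = -0.121807, running G = -1.488898
t=5: π = [0.2237, 0.1485, 0.2159, 0.1276, 0.1500, 0.1344], E[r] = -0.2967, γ^t·E[r] = -0.097207, running G = -1.586105

G = -1.5861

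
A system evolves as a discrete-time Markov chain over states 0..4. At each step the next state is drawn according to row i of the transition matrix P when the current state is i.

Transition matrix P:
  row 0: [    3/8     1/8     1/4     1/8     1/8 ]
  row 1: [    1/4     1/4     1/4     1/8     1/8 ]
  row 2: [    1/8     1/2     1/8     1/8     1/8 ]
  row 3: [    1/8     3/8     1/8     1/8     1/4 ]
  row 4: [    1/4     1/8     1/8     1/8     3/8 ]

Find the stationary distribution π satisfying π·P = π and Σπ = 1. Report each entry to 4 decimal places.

Balance equations π_j = Σ_i π_i·P[i][j]:
  π_0 = 3/8·π_0 + 1/4·π_1 + 1/8·π_2 + 1/8·π_3 + 1/4·π_4
  π_1 = 1/8·π_0 + 1/4·π_1 + 1/2·π_2 + 3/8·π_3 + 1/8·π_4
  π_2 = 1/4·π_0 + 1/4·π_1 + 1/8·π_2 + 1/8·π_3 + 1/8·π_4
  π_3 = 1/8·π_0 + 1/8·π_1 + 1/8·π_2 + 1/8·π_3 + 1/8·π_4
  normalize: π_0 + π_1 + π_2 + π_3 + π_4 = 1
Solving the linear system gives exactly π = [27/112, 29/112, 3/16, 1/8, 3/16].

π = [0.2411, 0.2589, 0.1875, 0.1250, 0.1875]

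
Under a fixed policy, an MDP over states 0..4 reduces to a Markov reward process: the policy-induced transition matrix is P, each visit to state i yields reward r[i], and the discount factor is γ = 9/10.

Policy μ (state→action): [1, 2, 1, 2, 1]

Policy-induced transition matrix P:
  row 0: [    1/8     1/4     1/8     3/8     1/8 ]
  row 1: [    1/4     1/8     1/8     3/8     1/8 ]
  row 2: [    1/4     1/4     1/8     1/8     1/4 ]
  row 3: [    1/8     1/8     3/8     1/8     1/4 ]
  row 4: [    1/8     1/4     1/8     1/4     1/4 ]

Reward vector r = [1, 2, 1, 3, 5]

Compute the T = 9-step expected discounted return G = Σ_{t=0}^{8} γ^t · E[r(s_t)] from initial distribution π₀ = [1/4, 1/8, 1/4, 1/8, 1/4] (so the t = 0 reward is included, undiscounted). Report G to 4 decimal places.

G = 15.1981

t=0: π = [0.2500, 0.1250, 0.2500, 0.1250, 0.2500], E[r] = 2.3750, γ^t·E[r] = 2.375000, running G = 2.375000
t=1: π = [0.1719, 0.2188, 0.1563, 0.2500, 0.2031], E[r] = 2.5313, γ^t·E[r] = 2.278125, running G = 4.653125
t=2: π = [0.1719, 0.1914, 0.1875, 0.2480, 0.2012], E[r] = 2.4922, γ^t·E[r] = 2.018672, running G = 6.671797
t=3: π = [0.1724, 0.1951, 0.1870, 0.2410, 0.2046], E[r] = 2.4954, γ^t·E[r] = 1.819118, running G = 8.490915
t=4: π = [0.1728, 0.1955, 0.1852, 0.2424, 0.2041], E[r] = 2.4966, γ^t·E[r] = 1.638048, running G = 10.128963
t=5: π = [0.1726, 0.1953, 0.1856, 0.2426, 0.2040], E[r] = 2.4963, γ^t·E[r] = 1.474027, running G = 11.602989
t=6: π = [0.1726, 0.1953, 0.1856, 0.2425, 0.2040], E[r] = 2.4963, γ^t·E[r] = 1.326617, running G = 12.929606
t=7: π = [0.1726, 0.1953, 0.1856, 0.2425, 0.2040], E[r] = 2.4963, γ^t·E[r] = 1.193967, running G = 14.123573
t=8: π = [0.1726, 0.1953, 0.1856, 0.2425, 0.2040], E[r] = 2.4963, γ^t·E[r] = 1.074569, running G = 15.198141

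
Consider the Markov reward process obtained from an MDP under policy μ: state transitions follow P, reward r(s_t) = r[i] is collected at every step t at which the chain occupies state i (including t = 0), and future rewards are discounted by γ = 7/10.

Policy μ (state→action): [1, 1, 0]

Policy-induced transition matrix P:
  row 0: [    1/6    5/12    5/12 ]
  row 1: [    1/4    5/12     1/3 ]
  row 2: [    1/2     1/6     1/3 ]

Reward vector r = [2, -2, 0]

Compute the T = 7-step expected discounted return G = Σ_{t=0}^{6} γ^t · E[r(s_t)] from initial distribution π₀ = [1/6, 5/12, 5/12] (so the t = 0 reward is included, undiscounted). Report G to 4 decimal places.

t=0: π = [0.1667, 0.4167, 0.4167], E[r] = -0.5000, γ^t·E[r] = -0.500000, running G = -0.500000
t=1: π = [0.3403, 0.3125, 0.3472], E[r] = 0.0556, γ^t·E[r] = 0.038889, running G = -0.461111
t=2: π = [0.3084, 0.3299, 0.3617], E[r] = -0.0428, γ^t·E[r] = -0.020984, running G = -0.482095
t=3: π = [0.3147, 0.3262, 0.3590], E[r] = -0.0231, γ^t·E[r] = -0.007907, running G = -0.490002
t=4: π = [0.3135, 0.3269, 0.3596], E[r] = -0.0267, γ^t·E[r] = -0.006422, running G = -0.496424
t=5: π = [0.3138, 0.3268, 0.3595], E[r] = -0.0260, γ^t·E[r] = -0.004375, running G = -0.500799
t=6: π = [0.3137, 0.3268, 0.3595], E[r] = -0.0262, γ^t·E[r] = -0.003078, running G = -0.503877

G = -0.5039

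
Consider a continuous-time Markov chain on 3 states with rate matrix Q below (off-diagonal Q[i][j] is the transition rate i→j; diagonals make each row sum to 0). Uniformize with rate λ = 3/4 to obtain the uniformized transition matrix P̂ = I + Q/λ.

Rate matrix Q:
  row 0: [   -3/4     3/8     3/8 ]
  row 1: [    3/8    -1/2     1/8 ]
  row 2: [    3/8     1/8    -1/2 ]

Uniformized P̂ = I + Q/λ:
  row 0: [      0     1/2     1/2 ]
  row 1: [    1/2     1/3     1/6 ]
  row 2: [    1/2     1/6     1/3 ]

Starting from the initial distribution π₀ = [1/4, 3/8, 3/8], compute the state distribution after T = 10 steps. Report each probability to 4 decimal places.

t=0: π = [0.2500, 0.3750, 0.3750]
t=1: π = [0.3750, 0.3125, 0.3125]
t=2: π = [0.3125, 0.3438, 0.3438]
t=3: π = [0.3438, 0.3281, 0.3281]
t=4: π = [0.3281, 0.3359, 0.3359]
t=5: π = [0.3359, 0.3320, 0.3320]
t=6: π = [0.3320, 0.3340, 0.3340]
t=7: π = [0.3340, 0.3330, 0.3330]
t=8: π = [0.3330, 0.3335, 0.3335]
t=9: π = [0.3335, 0.3333, 0.3333]
t=10: π = [0.3333, 0.3334, 0.3334]

π = [0.3333, 0.3334, 0.3334]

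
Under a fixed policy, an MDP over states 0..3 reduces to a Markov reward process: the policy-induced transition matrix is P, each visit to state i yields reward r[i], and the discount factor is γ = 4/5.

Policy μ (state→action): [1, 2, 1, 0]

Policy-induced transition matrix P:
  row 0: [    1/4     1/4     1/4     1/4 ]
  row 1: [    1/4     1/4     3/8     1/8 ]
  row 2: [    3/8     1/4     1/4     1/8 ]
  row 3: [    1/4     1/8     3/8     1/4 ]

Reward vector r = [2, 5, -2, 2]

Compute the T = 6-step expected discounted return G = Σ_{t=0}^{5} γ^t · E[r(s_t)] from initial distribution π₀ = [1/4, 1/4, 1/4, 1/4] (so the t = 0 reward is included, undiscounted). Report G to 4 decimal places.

t=0: π = [0.2500, 0.2500, 0.2500, 0.2500], E[r] = 1.7500, γ^t·E[r] = 1.750000, running G = 1.750000
t=1: π = [0.2813, 0.2188, 0.3125, 0.1875], E[r] = 1.4063, γ^t·E[r] = 1.125000, running G = 2.875000
t=2: π = [0.2891, 0.2266, 0.3008, 0.1836], E[r] = 1.4766, γ^t·E[r] = 0.945000, running G = 3.820000
t=3: π = [0.2876, 0.2271, 0.3013, 0.1841], E[r] = 1.4761, γ^t·E[r] = 0.755750, running G = 4.575750
t=4: π = [0.2877, 0.2270, 0.3014, 0.1840], E[r] = 1.4754, γ^t·E[r] = 0.604325, running G = 5.180075
t=5: π = [0.2877, 0.2270, 0.3014, 0.1840], E[r] = 1.4755, γ^t·E[r] = 0.483505, running G = 5.663580

G = 5.6636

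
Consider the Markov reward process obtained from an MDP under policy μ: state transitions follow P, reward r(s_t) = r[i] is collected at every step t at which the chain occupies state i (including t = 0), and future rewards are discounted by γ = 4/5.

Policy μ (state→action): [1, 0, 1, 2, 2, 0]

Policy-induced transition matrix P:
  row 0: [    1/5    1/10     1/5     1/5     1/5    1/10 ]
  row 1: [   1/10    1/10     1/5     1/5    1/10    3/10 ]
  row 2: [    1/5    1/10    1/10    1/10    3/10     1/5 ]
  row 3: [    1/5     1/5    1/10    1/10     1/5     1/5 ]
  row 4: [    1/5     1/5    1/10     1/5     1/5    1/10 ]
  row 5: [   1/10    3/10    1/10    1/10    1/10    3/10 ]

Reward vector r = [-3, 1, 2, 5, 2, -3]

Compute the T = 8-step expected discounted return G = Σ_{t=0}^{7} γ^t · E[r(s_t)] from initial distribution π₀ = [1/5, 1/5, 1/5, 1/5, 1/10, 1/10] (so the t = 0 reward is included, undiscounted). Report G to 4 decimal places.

t=0: π = [0.2000, 0.2000, 0.2000, 0.2000, 0.1000, 0.1000], E[r] = 0.9000, γ^t·E[r] = 0.900000, running G = 0.900000
t=1: π = [0.1700, 0.1500, 0.1400, 0.1500, 0.1900, 0.2000], E[r] = 0.4500, γ^t·E[r] = 0.360000, running G = 1.260000
t=2: π = [0.1650, 0.1740, 0.1320, 0.1510, 0.1790, 0.1990], E[r] = 0.4590, γ^t·E[r] = 0.293760, running G = 1.553760
t=3: π = [0.1627, 0.1728, 0.1339, 0.1518, 0.1759, 0.2029], E[r] = 0.4546, γ^t·E[r] = 0.232755, running G = 1.786515
t=4: π = [0.1624, 0.1734, 0.1336, 0.1511, 0.1758, 0.2037], E[r] = 0.4494, γ^t·E[r] = 0.184062, running G = 1.970577
t=5: π = [0.1623, 0.1734, 0.1336, 0.1512, 0.1756, 0.2039], E[r] = 0.4492, γ^t·E[r] = 0.147183, running G = 2.117760
t=6: π = [0.1623, 0.1735, 0.1336, 0.1511, 0.1756, 0.2039], E[r] = 0.4489, γ^t·E[r] = 0.117684, running G = 2.235444
t=7: π = [0.1623, 0.1735, 0.1336, 0.1511, 0.1756, 0.2040], E[r] = 0.4489, γ^t·E[r] = 0.094139, running G = 2.329583

G = 2.3296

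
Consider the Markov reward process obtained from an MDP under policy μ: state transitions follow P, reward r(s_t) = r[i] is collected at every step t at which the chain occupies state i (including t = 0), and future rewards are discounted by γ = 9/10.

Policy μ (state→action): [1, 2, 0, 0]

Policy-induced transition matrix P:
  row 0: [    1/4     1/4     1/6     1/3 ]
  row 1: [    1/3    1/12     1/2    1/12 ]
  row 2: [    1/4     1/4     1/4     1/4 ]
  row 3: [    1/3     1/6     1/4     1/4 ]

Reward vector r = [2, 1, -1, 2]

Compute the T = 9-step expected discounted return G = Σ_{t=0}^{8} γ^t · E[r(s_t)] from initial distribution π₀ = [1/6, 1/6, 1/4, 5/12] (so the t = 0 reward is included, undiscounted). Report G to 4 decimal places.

t=0: π = [0.1667, 0.1667, 0.2500, 0.4167], E[r] = 1.0833, γ^t·E[r] = 1.083333, running G = 1.083333
t=1: π = [0.2986, 0.1875, 0.2778, 0.2361], E[r] = 0.9792, γ^t·E[r] = 0.881250, running G = 1.964583
t=2: π = [0.2853, 0.1991, 0.2720, 0.2436], E[r] = 0.9850, γ^t·E[r] = 0.797813, running G = 2.762396
t=3: π = [0.2869, 0.1965, 0.2760, 0.2406], E[r] = 0.9755, γ^t·E[r] = 0.711141, running G = 3.473536
t=4: π = [0.2864, 0.1972, 0.2752, 0.2412], E[r] = 0.9771, γ^t·E[r] = 0.641100, running G = 4.114636
t=5: π = [0.2865, 0.1970, 0.2754, 0.2410], E[r] = 0.9767, γ^t·E[r] = 0.576714, running G = 4.691351
t=6: π = [0.2865, 0.1971, 0.2754, 0.2410], E[r] = 0.9768, γ^t·E[r] = 0.519100, running G = 5.210450
t=7: π = [0.2865, 0.1971, 0.2754, 0.2410], E[r] = 0.9768, γ^t·E[r] = 0.467177, running G = 5.677627
t=8: π = [0.2865, 0.1971, 0.2754, 0.2410], E[r] = 0.9768, γ^t·E[r] = 0.420462, running G = 6.098089

G = 6.0981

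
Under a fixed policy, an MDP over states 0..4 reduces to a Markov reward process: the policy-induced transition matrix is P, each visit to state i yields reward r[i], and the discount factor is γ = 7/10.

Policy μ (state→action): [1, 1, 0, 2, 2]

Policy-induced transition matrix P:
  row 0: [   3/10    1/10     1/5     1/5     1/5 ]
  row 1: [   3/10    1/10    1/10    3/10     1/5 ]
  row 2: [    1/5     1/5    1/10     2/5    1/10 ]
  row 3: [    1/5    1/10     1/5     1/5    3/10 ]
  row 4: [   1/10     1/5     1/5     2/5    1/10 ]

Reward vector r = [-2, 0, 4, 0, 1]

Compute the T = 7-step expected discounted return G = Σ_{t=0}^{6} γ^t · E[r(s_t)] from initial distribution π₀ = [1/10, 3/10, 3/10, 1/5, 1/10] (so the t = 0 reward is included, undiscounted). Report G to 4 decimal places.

G = 1.8968

t=0: π = [0.1000, 0.3000, 0.3000, 0.2000, 0.1000], E[r] = 1.1000, γ^t·E[r] = 1.100000, running G = 1.100000
t=1: π = [0.2300, 0.1400, 0.1400, 0.3100, 0.1800], E[r] = 0.2800, γ^t·E[r] = 0.196000, running G = 1.296000
t=2: π = [0.2190, 0.1320, 0.1720, 0.2780, 0.1990], E[r] = 0.4490, γ^t·E[r] = 0.220010, running G = 1.516010
t=3: π = [0.2152, 0.1371, 0.1696, 0.2874, 0.1907], E[r] = 0.4387, γ^t·E[r] = 0.150474, running G = 1.666484
t=4: π = [0.2162, 0.1360, 0.1693, 0.2858, 0.1927], E[r] = 0.4377, γ^t·E[r] = 0.105094, running G = 1.771578
t=5: π = [0.2159, 0.1362, 0.1695, 0.2860, 0.1924], E[r] = 0.4383, γ^t·E[r] = 0.073671, running G = 1.845249
t=6: π = [0.2160, 0.1362, 0.1694, 0.2860, 0.1924], E[r] = 0.4382, γ^t·E[r] = 0.051553, running G = 1.896802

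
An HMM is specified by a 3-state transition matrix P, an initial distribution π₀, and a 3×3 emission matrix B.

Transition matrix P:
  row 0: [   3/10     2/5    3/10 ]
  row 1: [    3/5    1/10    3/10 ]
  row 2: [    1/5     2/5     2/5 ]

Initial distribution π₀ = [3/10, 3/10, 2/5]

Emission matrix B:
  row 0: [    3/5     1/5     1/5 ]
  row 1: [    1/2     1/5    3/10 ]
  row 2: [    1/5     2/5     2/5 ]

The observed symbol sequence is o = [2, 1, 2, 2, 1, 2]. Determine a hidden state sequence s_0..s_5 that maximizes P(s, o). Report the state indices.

path = [2, 2, 2, 2, 2, 2]

t=0: δ = [6.000e-02, 9.000e-02, 1.600e-01]  (obs o_0=2)
t=1: δ = [1.080e-02, 1.280e-02, 2.560e-02]  ψ = [1, 2, 2]  (obs o_1=1)
t=2: δ = [1.536e-03, 3.072e-03, 4.096e-03]  ψ = [1, 2, 2]  (obs o_2=2)
t=3: δ = [3.686e-04, 4.915e-04, 6.554e-04]  ψ = [1, 2, 2]  (obs o_3=2)
t=4: δ = [5.898e-05, 5.243e-05, 1.049e-04]  ψ = [1, 2, 2]  (obs o_4=1)
t=5: δ = [6.291e-06, 1.258e-05, 1.678e-05]  ψ = [1, 2, 2]  (obs o_5=2)
backtrack: best end state = 2; path = [2, 2, 2, 2, 2, 2]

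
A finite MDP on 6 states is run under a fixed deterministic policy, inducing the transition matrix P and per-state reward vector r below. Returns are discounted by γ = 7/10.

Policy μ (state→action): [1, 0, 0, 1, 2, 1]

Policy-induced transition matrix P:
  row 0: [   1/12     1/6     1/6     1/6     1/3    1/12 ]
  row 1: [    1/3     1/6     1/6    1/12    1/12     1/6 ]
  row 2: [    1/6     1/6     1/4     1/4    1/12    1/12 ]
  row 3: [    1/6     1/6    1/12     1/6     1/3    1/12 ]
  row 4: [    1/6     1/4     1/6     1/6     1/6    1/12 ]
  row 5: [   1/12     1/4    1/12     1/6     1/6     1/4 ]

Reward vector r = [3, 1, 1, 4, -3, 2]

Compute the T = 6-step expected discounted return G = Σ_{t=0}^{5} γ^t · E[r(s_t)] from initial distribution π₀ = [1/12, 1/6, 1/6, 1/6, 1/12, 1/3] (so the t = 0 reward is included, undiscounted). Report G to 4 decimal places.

G = 4.0123

t=0: π = [0.0833, 0.1667, 0.1667, 0.1667, 0.0833, 0.3333], E[r] = 1.6667, γ^t·E[r] = 1.666667, running G = 1.666667
t=1: π = [0.1597, 0.2014, 0.1389, 0.1667, 0.1806, 0.1528], E[r] = 1.2500, γ^t·E[r] = 0.875000, running G = 2.541667
t=2: π = [0.1742, 0.1944, 0.1516, 0.1615, 0.1927, 0.1256], E[r] = 1.1875, γ^t·E[r] = 0.581875, running G = 3.123542
t=3: π = [0.1741, 0.1932, 0.1554, 0.1631, 0.1938, 0.1205], E[r] = 1.1829, γ^t·E[r] = 0.405725, running G = 3.529266
t=4: π = [0.1743, 0.1929, 0.1560, 0.1635, 0.1938, 0.1195], E[r] = 1.1834, γ^t·E[r] = 0.284140, running G = 3.813407
t=5: π = [0.1743, 0.1928, 0.1561, 0.1636, 0.1939, 0.1193], E[r] = 1.1831, γ^t·E[r] = 0.198851, running G = 4.012257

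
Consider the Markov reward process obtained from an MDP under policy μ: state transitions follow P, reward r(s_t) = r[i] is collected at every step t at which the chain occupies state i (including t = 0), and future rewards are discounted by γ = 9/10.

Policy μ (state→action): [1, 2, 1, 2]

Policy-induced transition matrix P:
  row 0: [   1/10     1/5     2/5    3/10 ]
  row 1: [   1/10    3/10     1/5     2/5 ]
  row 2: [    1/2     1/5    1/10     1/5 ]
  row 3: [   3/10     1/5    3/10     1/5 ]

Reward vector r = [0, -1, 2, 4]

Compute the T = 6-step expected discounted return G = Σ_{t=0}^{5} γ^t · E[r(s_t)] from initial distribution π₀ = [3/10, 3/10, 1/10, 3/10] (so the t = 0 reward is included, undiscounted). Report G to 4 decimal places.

G = 6.2136

t=0: π = [0.3000, 0.3000, 0.1000, 0.3000], E[r] = 1.1000, γ^t·E[r] = 1.100000, running G = 1.100000
t=1: π = [0.2000, 0.2300, 0.2800, 0.2900], E[r] = 1.4900, γ^t·E[r] = 1.341000, running G = 2.441000
t=2: π = [0.2700, 0.2230, 0.2410, 0.2660], E[r] = 1.3230, γ^t·E[r] = 1.071630, running G = 3.512630
t=3: π = [0.2496, 0.2223, 0.2565, 0.2716], E[r] = 1.3771, γ^t·E[r] = 1.003906, running G = 4.516536
t=4: π = [0.2569, 0.2222, 0.2514, 0.2694], E[r] = 1.3583, γ^t·E[r] = 0.891187, running G = 5.407723
t=5: π = [0.2545, 0.2222, 0.2532, 0.2701], E[r] = 1.3647, γ^t·E[r] = 0.805839, running G = 6.213562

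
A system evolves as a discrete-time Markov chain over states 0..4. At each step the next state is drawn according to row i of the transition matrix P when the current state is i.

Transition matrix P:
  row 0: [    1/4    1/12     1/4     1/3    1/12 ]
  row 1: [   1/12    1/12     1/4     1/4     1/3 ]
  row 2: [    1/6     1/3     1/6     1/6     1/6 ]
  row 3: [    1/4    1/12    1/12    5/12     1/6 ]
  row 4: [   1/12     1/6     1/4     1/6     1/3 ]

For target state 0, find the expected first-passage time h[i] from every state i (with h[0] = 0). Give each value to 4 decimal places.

h = [0.0000, 7.0528, 6.5963, 5.7112, 7.1646]

First-step conditioning: h[0] = 0; for i ≠ 0, h[i] = 1 + Σ_k P[i][k]·h[k].
  h[1] = 1 + 1/12·h[1] + 1/4·h[2] + 1/4·h[3] + 1/3·h[4]
  h[2] = 1 + 1/3·h[1] + 1/6·h[2] + 1/6·h[3] + 1/6·h[4]
  h[3] = 1 + 1/12·h[1] + 1/12·h[2] + 5/12·h[3] + 1/6·h[4]
  h[4] = 1 + 1/6·h[1] + 1/4·h[2] + 1/6·h[3] + 1/3·h[4]
Solving the 4×4 linear system over states ≠ 0 gives exactly h = [0, 2271/322, 1062/161, 1839/322, 2307/322] (h[0] = 0 is the target).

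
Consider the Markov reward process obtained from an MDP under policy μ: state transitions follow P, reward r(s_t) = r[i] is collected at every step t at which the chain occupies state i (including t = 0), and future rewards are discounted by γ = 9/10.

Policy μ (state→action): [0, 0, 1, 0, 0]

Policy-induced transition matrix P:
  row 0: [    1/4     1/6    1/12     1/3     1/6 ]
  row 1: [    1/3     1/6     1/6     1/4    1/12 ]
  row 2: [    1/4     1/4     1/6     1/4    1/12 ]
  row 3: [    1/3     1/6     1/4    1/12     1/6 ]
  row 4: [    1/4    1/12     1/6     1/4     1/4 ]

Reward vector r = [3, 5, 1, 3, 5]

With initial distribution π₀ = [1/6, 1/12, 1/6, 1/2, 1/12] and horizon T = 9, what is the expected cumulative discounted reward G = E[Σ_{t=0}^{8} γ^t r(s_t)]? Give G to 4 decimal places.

t=0: π = [0.1667, 0.0833, 0.1667, 0.5000, 0.0833], E[r] = 3.0000, γ^t·E[r] = 3.000000, running G = 3.000000
t=1: π = [0.2986, 0.1736, 0.1944, 0.1806, 0.1528], E[r] = 3.2639, γ^t·E[r] = 2.937500, running G = 5.937500
t=2: π = [0.2795, 0.1701, 0.1568, 0.2448, 0.1487], E[r] = 3.3241, γ^t·E[r] = 2.692500, running G = 8.630000
t=3: π = [0.2846, 0.1673, 0.1638, 0.2325, 0.1518], E[r] = 3.3108, γ^t·E[r] = 2.413547, running G = 11.043547
t=4: π = [0.2833, 0.1677, 0.1623, 0.2350, 0.1517], E[r] = 3.3141, γ^t·E[r] = 2.174396, running G = 13.217943
t=5: π = [0.2836, 0.1676, 0.1626, 0.2344, 0.1518], E[r] = 3.3134, γ^t·E[r] = 1.956558, running G = 15.174502
t=6: π = [0.2835, 0.1676, 0.1626, 0.2346, 0.1518], E[r] = 3.3136, γ^t·E[r] = 1.760979, running G = 16.935480
t=7: π = [0.2835, 0.1676, 0.1626, 0.2345, 0.1518], E[r] = 3.3136, γ^t·E[r] = 1.584867, running G = 18.520347
t=8: π = [0.2835, 0.1676, 0.1626, 0.2345, 0.1518], E[r] = 3.3136, γ^t·E[r] = 1.426383, running G = 19.946730

G = 19.9467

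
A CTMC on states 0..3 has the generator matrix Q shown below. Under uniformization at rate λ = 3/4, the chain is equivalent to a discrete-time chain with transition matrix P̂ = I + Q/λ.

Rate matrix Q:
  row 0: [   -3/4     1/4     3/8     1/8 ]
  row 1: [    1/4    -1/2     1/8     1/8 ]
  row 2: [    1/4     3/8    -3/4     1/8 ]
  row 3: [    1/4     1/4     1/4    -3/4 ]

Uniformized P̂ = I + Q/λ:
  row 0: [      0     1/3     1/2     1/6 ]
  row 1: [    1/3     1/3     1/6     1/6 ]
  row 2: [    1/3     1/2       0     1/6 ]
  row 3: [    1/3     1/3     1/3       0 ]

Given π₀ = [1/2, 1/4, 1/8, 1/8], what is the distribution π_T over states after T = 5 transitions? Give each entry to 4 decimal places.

π = [0.2490, 0.3715, 0.2367, 0.1429]

t=0: π = [0.5000, 0.2500, 0.1250, 0.1250]
t=1: π = [0.1667, 0.3542, 0.3333, 0.1458]
t=2: π = [0.2778, 0.3889, 0.1910, 0.1424]
t=3: π = [0.2407, 0.3652, 0.2512, 0.1429]
t=4: π = [0.2531, 0.3752, 0.2289, 0.1428]
t=5: π = [0.2490, 0.3715, 0.2367, 0.1429]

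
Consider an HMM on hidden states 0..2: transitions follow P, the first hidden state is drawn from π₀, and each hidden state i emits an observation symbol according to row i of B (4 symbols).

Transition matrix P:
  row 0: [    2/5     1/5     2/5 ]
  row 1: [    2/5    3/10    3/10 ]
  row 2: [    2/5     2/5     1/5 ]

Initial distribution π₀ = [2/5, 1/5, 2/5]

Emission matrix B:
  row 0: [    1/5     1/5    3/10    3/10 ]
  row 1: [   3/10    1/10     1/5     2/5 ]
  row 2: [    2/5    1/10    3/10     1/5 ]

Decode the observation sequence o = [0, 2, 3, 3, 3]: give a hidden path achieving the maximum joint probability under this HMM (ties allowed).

path = [2, 0, 0, 0, 0]

t=0: δ = [8.000e-02, 6.000e-02, 1.600e-01]  (obs o_0=0)
t=1: δ = [1.920e-02, 1.280e-02, 9.600e-03]  ψ = [2, 2, 0]  (obs o_1=2)
t=2: δ = [2.304e-03, 1.536e-03, 1.536e-03]  ψ = [0, 0, 0]  (obs o_2=3)
t=3: δ = [2.765e-04, 2.458e-04, 1.843e-04]  ψ = [0, 2, 0]  (obs o_3=3)
t=4: δ = [3.318e-05, 2.949e-05, 2.212e-05]  ψ = [0, 1, 0]  (obs o_4=3)
backtrack: best end state = 0; path = [2, 0, 0, 0, 0]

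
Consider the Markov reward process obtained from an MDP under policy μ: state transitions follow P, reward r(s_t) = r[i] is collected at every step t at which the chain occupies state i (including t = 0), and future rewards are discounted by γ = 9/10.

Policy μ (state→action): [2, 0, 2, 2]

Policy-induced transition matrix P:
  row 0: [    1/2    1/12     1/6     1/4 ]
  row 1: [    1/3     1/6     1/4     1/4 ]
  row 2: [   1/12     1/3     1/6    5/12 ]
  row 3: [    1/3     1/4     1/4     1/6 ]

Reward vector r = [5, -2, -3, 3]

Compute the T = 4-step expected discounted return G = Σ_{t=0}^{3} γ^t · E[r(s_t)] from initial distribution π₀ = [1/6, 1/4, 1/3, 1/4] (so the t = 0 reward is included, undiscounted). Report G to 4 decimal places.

G = 3.3155

t=0: π = [0.1667, 0.2500, 0.3333, 0.2500], E[r] = 0.0833, γ^t·E[r] = 0.083333, running G = 0.083333
t=1: π = [0.2778, 0.2292, 0.2083, 0.2847], E[r] = 1.1597, γ^t·E[r] = 1.043750, running G = 1.127083
t=2: π = [0.3275, 0.2020, 0.2095, 0.2610], E[r] = 1.3883, γ^t·E[r] = 1.124531, running G = 2.251615
t=3: π = [0.3356, 0.1960, 0.2052, 0.2632], E[r] = 1.4594, γ^t·E[r] = 1.063934, running G = 3.315548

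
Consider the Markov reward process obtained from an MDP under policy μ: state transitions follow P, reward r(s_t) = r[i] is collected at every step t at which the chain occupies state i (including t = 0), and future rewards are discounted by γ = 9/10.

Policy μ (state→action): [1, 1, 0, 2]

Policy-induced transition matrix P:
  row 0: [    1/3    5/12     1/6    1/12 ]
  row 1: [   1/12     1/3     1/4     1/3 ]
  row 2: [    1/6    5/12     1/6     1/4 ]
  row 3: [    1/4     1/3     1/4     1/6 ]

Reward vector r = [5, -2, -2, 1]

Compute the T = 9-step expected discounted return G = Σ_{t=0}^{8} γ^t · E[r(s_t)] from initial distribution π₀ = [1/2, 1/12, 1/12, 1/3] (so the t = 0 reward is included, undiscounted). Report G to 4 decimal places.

G = 2.7992

t=0: π = [0.5000, 0.0833, 0.0833, 0.3333], E[r] = 2.5000, γ^t·E[r] = 2.500000, running G = 2.500000
t=1: π = [0.2708, 0.3819, 0.2014, 0.1458], E[r] = 0.3333, γ^t·E[r] = 0.300000, running G = 2.800000
t=2: π = [0.1921, 0.3727, 0.2106, 0.2245], E[r] = 0.0185, γ^t·E[r] = 0.015000, running G = 2.815000
t=3: π = [0.1863, 0.3669, 0.2164, 0.2303], E[r] = -0.0046, γ^t·E[r] = -0.003375, running G = 2.811625
t=4: π = [0.1863, 0.3669, 0.2164, 0.2303], E[r] = -0.0046, γ^t·E[r] = -0.003038, running G = 2.808588
t=5: π = [0.1863, 0.3669, 0.2164, 0.2303], E[r] = -0.0046, γ^t·E[r] = -0.002734, running G = 2.805854
t=6: π = [0.1863, 0.3669, 0.2164, 0.2303], E[r] = -0.0046, γ^t·E[r] = -0.002460, running G = 2.803393
t=7: π = [0.1863, 0.3669, 0.2164, 0.2303], E[r] = -0.0046, γ^t·E[r] = -0.002214, running G = 2.801179
t=8: π = [0.1863, 0.3669, 0.2164, 0.2303], E[r] = -0.0046, γ^t·E[r] = -0.001993, running G = 2.799186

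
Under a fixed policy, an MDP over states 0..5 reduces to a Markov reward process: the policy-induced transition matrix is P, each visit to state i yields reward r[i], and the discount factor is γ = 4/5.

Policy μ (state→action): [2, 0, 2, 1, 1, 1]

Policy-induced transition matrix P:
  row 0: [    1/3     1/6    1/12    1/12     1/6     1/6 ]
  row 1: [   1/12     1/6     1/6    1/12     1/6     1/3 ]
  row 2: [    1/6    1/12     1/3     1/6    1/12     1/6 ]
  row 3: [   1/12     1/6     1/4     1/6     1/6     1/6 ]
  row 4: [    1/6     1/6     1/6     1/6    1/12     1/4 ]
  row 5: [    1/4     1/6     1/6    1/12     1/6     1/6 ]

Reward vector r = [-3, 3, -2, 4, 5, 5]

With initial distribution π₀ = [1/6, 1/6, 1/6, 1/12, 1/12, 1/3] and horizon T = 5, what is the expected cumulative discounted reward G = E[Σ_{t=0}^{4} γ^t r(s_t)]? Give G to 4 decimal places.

G = 6.0408

t=0: π = [0.1667, 0.1667, 0.1667, 0.0833, 0.0833, 0.3333], E[r] = 2.0833, γ^t·E[r] = 2.083333, running G = 2.083333
t=1: π = [0.2014, 0.1528, 0.1875, 0.1111, 0.1458, 0.2014], E[r] = 1.6597, γ^t·E[r] = 1.327778, running G = 3.411111
t=2: π = [0.1950, 0.1510, 0.1904, 0.1204, 0.1389, 0.2043], E[r] = 1.6846, γ^t·E[r] = 1.078148, running G = 4.489259
t=3: π = [0.1936, 0.1508, 0.1922, 0.1208, 0.1392, 0.2034], E[r] = 1.6837, γ^t·E[r] = 0.862074, running G = 5.351333
t=4: π = [0.1932, 0.1507, 0.1926, 0.1210, 0.1390, 0.2034], E[r] = 1.6833, γ^t·E[r] = 0.689472, running G = 6.040805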